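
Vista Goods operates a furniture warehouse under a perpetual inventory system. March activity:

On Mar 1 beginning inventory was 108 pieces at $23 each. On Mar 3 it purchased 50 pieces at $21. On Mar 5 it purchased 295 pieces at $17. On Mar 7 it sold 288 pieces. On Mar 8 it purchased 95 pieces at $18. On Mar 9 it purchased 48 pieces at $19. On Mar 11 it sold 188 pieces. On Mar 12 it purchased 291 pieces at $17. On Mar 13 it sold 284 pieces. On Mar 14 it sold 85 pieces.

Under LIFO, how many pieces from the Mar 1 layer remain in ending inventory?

42

Mar 7, 288 sold [LIFO — newest first]: 288 @ $17 = $4,896
Mar 11, 188 sold [LIFO — newest first]: 48 @ $19 + 95 @ $18 + 7 @ $17 + 38 @ $21 = $3,539
Mar 13, 284 sold [LIFO — newest first]: 284 @ $17 = $4,828
Mar 14, 85 sold [LIFO — newest first]: 7 @ $17 + 12 @ $21 + 66 @ $23 = $1,889
Total COGS = $4,896 + $3,539 + $4,828 + $1,889 = $15,152
Ending inventory: 42 @ $23 = $966
Check: goods available $16,118 = COGS $15,152 + ending $966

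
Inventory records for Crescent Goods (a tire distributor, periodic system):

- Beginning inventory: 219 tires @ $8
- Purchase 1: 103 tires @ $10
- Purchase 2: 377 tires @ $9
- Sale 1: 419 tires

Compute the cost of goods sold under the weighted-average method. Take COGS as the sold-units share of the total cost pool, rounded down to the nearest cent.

COGS = $3,701.46

Sale 1, sell 419: 419/699 × $6,175.00 → $3,701.46
Ending inventory (cost pool remaining) = $2,473.54
Check: goods available $6,175.00 = COGS $3,701.46 + ending $2,473.54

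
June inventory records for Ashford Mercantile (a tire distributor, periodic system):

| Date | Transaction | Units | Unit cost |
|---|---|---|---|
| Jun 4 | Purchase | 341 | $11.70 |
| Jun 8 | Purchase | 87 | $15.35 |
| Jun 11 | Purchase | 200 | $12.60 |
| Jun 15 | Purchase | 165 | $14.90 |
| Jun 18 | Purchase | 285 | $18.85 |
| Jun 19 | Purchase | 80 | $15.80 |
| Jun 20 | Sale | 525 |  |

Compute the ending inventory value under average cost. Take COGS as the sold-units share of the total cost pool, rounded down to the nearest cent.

Jun 20, sell 525: 525/1158 × $16,939.90 → $7,680.00
Ending inventory (cost pool remaining) = $9,259.90
Check: goods available $16,939.90 = COGS $7,680.00 + ending $9,259.90

Ending inventory = $9,259.90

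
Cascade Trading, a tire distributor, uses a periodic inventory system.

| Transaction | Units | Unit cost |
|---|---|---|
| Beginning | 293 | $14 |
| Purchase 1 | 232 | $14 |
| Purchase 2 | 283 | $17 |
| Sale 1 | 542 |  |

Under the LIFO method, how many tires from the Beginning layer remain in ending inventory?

Sale 1 (542) [LIFO — newest first]: 283 @ $17 + 232 @ $14 + 27 @ $14 = $8,437
Ending inventory: 266 @ $14 = $3,724

266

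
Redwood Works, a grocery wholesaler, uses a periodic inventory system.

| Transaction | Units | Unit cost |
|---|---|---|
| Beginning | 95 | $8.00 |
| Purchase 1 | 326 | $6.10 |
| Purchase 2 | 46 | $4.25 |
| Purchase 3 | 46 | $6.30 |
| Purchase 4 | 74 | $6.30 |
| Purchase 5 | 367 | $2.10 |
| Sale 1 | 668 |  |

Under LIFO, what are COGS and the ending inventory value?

Sale 1 (668) [LIFO — newest first]: 367 @ $2.10 + 74 @ $6.30 + 46 @ $6.30 + 46 @ $4.25 + 135 @ $6.10 = $2,545.70
Ending inventory: 95 @ $8.00 + 191 @ $6.10 = $1,925.10

COGS = $2,545.70; ending inventory = $1,925.10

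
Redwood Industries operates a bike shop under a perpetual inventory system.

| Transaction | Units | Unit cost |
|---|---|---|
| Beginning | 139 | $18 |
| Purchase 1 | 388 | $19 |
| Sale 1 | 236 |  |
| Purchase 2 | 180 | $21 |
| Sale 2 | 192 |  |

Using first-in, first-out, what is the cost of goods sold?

Sale 1 (236) [FIFO — oldest first]: 139 @ $18 + 97 @ $19 = $4,345
Sale 2 (192) [FIFO — oldest first]: 192 @ $19 = $3,648
Total COGS = $4,345 + $3,648 = $7,993
Ending inventory: 99 @ $19 + 180 @ $21 = $5,661

COGS = $7,993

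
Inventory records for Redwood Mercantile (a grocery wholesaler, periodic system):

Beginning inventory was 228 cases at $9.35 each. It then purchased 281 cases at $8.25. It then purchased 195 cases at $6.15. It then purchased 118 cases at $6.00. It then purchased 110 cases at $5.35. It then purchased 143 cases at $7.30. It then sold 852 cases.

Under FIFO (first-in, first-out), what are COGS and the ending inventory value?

COGS = $6,517.80; ending inventory = $1,471.90

Sale 1 (852) [FIFO — oldest first]: 228 @ $9.35 + 281 @ $8.25 + 195 @ $6.15 + 118 @ $6.00 + 30 @ $5.35 = $6,517.80
Ending inventory: 80 @ $5.35 + 143 @ $7.30 = $1,471.90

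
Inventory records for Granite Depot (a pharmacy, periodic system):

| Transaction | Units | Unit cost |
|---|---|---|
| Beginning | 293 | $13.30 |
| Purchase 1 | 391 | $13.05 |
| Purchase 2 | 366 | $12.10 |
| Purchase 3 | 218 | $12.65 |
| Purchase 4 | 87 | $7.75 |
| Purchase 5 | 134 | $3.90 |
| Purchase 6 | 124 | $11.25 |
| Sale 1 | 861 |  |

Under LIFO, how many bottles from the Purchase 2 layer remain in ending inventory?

Sale 1 (861) [LIFO — newest first]: 124 @ $11.25 + 134 @ $3.90 + 87 @ $7.75 + 218 @ $12.65 + 298 @ $12.10 = $8,955.35
Ending inventory: 293 @ $13.30 + 391 @ $13.05 + 68 @ $12.10 = $9,822.25

68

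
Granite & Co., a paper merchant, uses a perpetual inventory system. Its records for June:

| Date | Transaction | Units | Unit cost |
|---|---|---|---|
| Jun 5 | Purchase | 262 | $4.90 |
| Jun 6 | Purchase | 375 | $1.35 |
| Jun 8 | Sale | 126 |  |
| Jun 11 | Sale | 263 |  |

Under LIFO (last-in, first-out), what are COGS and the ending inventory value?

Jun 8, 126 sold [LIFO — newest first]: 126 @ $1.35 = $170.10
Jun 11, 263 sold [LIFO — newest first]: 249 @ $1.35 + 14 @ $4.90 = $404.75
Total COGS = $170.10 + $404.75 = $574.85
Ending inventory: 248 @ $4.90 = $1,215.20
Check: goods available $1,790.05 = COGS $574.85 + ending $1,215.20

COGS = $574.85; ending inventory = $1,215.20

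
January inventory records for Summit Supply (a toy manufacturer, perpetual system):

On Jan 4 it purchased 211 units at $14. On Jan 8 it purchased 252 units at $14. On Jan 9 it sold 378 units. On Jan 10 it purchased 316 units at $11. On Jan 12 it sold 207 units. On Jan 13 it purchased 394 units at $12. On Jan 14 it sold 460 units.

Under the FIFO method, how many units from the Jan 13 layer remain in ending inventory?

Jan 9, 378 sold [FIFO — oldest first]: 211 @ $14 + 167 @ $14 = $5,292
Jan 12, 207 sold [FIFO — oldest first]: 85 @ $14 + 122 @ $11 = $2,532
Jan 14, 460 sold [FIFO — oldest first]: 194 @ $11 + 266 @ $12 = $5,326
Total COGS = $5,292 + $2,532 + $5,326 = $13,150
Ending inventory: 128 @ $12 = $1,536
Check: goods available $14,686 = COGS $13,150 + ending $1,536

128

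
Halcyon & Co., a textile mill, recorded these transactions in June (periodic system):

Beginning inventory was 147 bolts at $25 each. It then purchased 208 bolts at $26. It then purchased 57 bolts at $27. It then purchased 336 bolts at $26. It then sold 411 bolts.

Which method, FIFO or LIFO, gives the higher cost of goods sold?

FIFO COGS: 147 @ $25 + 208 @ $26 + 56 @ $27 = $10,595
LIFO COGS: 336 @ $26 + 57 @ $27 + 18 @ $26 = $10,743

LIFO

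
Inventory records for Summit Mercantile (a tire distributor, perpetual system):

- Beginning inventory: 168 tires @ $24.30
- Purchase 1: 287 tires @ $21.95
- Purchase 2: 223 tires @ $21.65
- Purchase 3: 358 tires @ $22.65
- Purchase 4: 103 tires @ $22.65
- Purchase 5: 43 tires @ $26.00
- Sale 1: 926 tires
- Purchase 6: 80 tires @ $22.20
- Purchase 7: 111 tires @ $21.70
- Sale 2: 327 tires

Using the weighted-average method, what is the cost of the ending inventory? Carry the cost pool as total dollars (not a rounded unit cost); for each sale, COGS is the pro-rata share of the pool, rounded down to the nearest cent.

Ending inventory = $2,679.88

After Beginning: 168 on hand, pool $4,082.40 (≈ $24.3000 each)
After Purchase 1: 455 on hand, pool $10,382.05 (≈ $22.8177 each)
After Purchase 2: 678 on hand, pool $15,210.00 (≈ $22.4336 each)
After Purchase 3: 1036 on hand, pool $23,318.70 (≈ $22.5084 each)
After Purchase 4: 1139 on hand, pool $25,651.65 (≈ $22.5212 each)
After Purchase 5: 1182 on hand, pool $26,769.65 (≈ $22.6478 each)
Sale 1, sell 926: 926/1182 × $26,769.65 → $20,971.82
After Purchase 6: 336 on hand, pool $7,573.83 (≈ $22.5412 each)
After Purchase 7: 447 on hand, pool $9,982.53 (≈ $22.3323 each)
Sale 2, sell 327: 327/447 × $9,982.53 → $7,302.65
Total COGS = $20,971.82 + $7,302.65 = $28,274.47
Ending inventory (cost pool remaining) = $2,679.88
Check: goods available $30,954.35 = COGS $28,274.47 + ending $2,679.88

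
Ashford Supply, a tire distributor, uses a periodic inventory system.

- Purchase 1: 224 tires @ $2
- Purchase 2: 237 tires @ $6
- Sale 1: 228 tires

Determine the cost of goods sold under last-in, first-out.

COGS = $1,368

Sale 1 (228) [LIFO — newest first]: 228 @ $6 = $1,368
Ending inventory: 224 @ $2 + 9 @ $6 = $502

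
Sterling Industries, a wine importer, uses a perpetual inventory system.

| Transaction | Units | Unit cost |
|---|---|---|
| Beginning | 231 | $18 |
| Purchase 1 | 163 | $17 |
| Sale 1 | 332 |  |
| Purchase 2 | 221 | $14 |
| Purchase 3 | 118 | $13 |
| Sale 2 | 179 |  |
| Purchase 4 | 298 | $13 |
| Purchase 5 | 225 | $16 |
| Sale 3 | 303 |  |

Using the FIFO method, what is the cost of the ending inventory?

Sale 1 (332) [FIFO — oldest first]: 231 @ $18 + 101 @ $17 = $5,875
Sale 2 (179) [FIFO — oldest first]: 62 @ $17 + 117 @ $14 = $2,692
Sale 3 (303) [FIFO — oldest first]: 104 @ $14 + 118 @ $13 + 81 @ $13 = $4,043
Total COGS = $5,875 + $2,692 + $4,043 = $12,610
Ending inventory: 217 @ $13 + 225 @ $16 = $6,421
Check: goods available $19,031 = COGS $12,610 + ending $6,421

Ending inventory = $6,421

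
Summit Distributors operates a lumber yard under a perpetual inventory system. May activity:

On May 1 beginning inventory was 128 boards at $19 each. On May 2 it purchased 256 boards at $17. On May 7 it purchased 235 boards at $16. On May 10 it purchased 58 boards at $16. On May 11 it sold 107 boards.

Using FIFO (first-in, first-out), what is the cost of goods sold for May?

COGS = $2,033

May 11, 107 sold [FIFO — oldest first]: 107 @ $19 = $2,033
Ending inventory: 21 @ $19 + 256 @ $17 + 235 @ $16 + 58 @ $16 = $9,439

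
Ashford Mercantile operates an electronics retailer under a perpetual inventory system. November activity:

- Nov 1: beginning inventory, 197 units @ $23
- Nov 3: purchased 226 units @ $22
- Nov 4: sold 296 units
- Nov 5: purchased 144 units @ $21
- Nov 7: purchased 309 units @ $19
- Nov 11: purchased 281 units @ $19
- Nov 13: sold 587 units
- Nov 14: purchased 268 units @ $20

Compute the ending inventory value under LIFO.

Nov 4, 296 sold [LIFO — newest first]: 226 @ $22 + 70 @ $23 = $6,582
Nov 13, 587 sold [LIFO — newest first]: 281 @ $19 + 306 @ $19 = $11,153
Total COGS = $6,582 + $11,153 = $17,735
Ending inventory: 127 @ $23 + 144 @ $21 + 3 @ $19 + 268 @ $20 = $11,362

Ending inventory = $11,362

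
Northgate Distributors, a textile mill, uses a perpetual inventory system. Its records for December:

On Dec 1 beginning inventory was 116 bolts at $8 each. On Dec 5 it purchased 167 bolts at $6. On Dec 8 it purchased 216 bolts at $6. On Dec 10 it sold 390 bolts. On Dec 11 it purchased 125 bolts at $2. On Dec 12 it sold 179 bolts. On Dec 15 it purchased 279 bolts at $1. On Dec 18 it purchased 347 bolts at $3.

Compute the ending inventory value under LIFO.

Dec 10, 390 sold [LIFO — newest first]: 216 @ $6 + 167 @ $6 + 7 @ $8 = $2,354
Dec 12, 179 sold [LIFO — newest first]: 125 @ $2 + 54 @ $8 = $682
Total COGS = $2,354 + $682 = $3,036
Ending inventory: 55 @ $8 + 279 @ $1 + 347 @ $3 = $1,760

Ending inventory = $1,760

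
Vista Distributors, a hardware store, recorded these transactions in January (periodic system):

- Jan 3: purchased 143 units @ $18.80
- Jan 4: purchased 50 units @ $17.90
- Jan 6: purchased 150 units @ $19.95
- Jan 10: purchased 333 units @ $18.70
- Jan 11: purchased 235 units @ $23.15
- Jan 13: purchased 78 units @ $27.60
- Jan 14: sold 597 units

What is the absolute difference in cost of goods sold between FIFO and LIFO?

$1,578.15

FIFO COGS: 143 @ $18.80 + 50 @ $17.90 + 150 @ $19.95 + 254 @ $18.70 = $11,325.70
LIFO COGS: 78 @ $27.60 + 235 @ $23.15 + 284 @ $18.70 = $12,903.85
Difference = |$11,325.70 − $12,903.85| = $1,578.15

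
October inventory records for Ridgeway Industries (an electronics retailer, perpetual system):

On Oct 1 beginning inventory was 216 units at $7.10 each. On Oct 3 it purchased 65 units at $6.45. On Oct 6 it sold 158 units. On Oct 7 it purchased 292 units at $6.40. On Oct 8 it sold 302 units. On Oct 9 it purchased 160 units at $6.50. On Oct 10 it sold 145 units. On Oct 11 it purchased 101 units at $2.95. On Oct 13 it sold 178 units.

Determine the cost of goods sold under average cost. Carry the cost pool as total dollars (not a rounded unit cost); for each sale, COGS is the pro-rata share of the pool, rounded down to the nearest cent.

After Oct 1: 216 on hand, pool $1,533.60 (≈ $7.1000 each)
After Oct 3: 281 on hand, pool $1,952.85 (≈ $6.9496 each)
Oct 6, sell 158: 158/281 × $1,952.85 → $1,098.04
After Oct 7: 415 on hand, pool $2,723.61 (≈ $6.5629 each)
Oct 8, sell 302: 302/415 × $2,723.61 → $1,982.00
After Oct 9: 273 on hand, pool $1,781.61 (≈ $6.5260 each)
Oct 10, sell 145: 145/273 × $1,781.61 → $946.27
After Oct 11: 229 on hand, pool $1,133.29 (≈ $4.9489 each)
Oct 13, sell 178: 178/229 × $1,133.29 → $880.89
Total COGS = $1,098.04 + $1,982.00 + $946.27 + $880.89 = $4,907.20
Ending inventory (cost pool remaining) = $252.40
Check: goods available $5,159.60 = COGS $4,907.20 + ending $252.40

COGS = $4,907.20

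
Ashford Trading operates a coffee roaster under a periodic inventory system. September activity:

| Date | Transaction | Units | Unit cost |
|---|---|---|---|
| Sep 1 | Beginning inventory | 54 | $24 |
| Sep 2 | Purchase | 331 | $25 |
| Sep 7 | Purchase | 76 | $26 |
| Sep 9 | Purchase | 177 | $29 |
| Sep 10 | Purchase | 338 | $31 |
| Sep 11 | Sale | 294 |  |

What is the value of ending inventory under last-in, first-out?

Ending inventory = $18,044

Sep 11, 294 sold [LIFO — newest first]: 294 @ $31 = $9,114
Ending inventory: 54 @ $24 + 331 @ $25 + 76 @ $26 + 177 @ $29 + 44 @ $31 = $18,044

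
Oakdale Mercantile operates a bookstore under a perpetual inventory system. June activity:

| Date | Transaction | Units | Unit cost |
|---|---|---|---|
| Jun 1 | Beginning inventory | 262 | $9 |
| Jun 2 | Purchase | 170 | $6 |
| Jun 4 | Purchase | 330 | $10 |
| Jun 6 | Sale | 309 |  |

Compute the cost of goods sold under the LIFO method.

COGS = $3,090

Jun 6, 309 sold [LIFO — newest first]: 309 @ $10 = $3,090
Ending inventory: 262 @ $9 + 170 @ $6 + 21 @ $10 = $3,588
Check: goods available $6,678 = COGS $3,090 + ending $3,588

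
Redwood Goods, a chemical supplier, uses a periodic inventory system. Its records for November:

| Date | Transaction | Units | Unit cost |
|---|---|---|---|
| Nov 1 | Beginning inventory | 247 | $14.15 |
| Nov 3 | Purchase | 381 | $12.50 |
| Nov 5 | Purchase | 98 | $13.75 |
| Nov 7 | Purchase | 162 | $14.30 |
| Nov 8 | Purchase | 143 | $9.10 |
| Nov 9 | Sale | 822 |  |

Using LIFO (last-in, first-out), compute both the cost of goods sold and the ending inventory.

Nov 9, 822 sold [LIFO — newest first]: 143 @ $9.10 + 162 @ $14.30 + 98 @ $13.75 + 381 @ $12.50 + 38 @ $14.15 = $10,265.60
Ending inventory: 209 @ $14.15 = $2,957.35

COGS = $10,265.60; ending inventory = $2,957.35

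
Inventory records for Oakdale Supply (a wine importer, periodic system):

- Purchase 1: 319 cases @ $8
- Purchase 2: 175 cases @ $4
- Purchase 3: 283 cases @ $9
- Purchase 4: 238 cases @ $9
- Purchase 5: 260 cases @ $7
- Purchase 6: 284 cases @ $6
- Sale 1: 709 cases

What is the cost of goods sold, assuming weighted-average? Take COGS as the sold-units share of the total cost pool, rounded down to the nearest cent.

COGS = $5,214.03

Sale 1, sell 709: 709/1559 × $11,465.00 → $5,214.03
Ending inventory (cost pool remaining) = $6,250.97
Check: goods available $11,465.00 = COGS $5,214.03 + ending $6,250.97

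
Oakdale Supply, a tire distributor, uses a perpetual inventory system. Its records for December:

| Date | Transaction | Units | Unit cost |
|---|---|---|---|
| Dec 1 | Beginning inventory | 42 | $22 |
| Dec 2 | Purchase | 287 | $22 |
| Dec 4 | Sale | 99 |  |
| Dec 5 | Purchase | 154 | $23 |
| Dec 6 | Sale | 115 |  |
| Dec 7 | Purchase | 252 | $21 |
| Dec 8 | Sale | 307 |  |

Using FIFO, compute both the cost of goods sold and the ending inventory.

Dec 4, 99 sold [FIFO — oldest first]: 42 @ $22 + 57 @ $22 = $2,178
Dec 6, 115 sold [FIFO — oldest first]: 115 @ $22 = $2,530
Dec 8, 307 sold [FIFO — oldest first]: 115 @ $22 + 154 @ $23 + 38 @ $21 = $6,870
Total COGS = $2,178 + $2,530 + $6,870 = $11,578
Ending inventory: 214 @ $21 = $4,494

COGS = $11,578; ending inventory = $4,494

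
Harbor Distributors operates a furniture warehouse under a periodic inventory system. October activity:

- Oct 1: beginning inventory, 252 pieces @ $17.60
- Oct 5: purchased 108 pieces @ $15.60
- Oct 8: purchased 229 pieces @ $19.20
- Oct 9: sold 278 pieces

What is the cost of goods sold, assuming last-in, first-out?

Oct 9, 278 sold [LIFO — newest first]: 229 @ $19.20 + 49 @ $15.60 = $5,161.20
Ending inventory: 252 @ $17.60 + 59 @ $15.60 = $5,355.60
Check: goods available $10,516.80 = COGS $5,161.20 + ending $5,355.60

COGS = $5,161.20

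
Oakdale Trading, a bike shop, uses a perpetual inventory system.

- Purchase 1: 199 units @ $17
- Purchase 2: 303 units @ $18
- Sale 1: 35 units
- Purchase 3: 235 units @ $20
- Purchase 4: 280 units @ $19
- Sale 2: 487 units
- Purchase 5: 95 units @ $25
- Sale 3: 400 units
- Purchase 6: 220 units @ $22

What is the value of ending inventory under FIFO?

Ending inventory = $9,020

Sale 1 (35) [FIFO — oldest first]: 35 @ $17 = $595
Sale 2 (487) [FIFO — oldest first]: 164 @ $17 + 303 @ $18 + 20 @ $20 = $8,642
Sale 3 (400) [FIFO — oldest first]: 215 @ $20 + 185 @ $19 = $7,815
Total COGS = $595 + $8,642 + $7,815 = $17,052
Ending inventory: 95 @ $19 + 95 @ $25 + 220 @ $22 = $9,020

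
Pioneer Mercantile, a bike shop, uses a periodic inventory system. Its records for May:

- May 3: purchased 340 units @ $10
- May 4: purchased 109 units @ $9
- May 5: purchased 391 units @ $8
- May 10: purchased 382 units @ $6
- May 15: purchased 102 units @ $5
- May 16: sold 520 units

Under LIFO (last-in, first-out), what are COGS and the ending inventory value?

May 16, 520 sold [LIFO — newest first]: 102 @ $5 + 382 @ $6 + 36 @ $8 = $3,090
Ending inventory: 340 @ $10 + 109 @ $9 + 355 @ $8 = $7,221
Check: goods available $10,311 = COGS $3,090 + ending $7,221

COGS = $3,090; ending inventory = $7,221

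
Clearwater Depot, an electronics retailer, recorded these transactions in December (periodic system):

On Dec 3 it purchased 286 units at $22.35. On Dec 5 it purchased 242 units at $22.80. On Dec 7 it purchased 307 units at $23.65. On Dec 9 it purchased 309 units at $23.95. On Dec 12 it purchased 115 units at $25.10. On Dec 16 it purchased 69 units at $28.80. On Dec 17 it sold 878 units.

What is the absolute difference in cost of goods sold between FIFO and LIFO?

$1,113.10

FIFO COGS: 286 @ $22.35 + 242 @ $22.80 + 307 @ $23.65 + 43 @ $23.95 = $20,200.10
LIFO COGS: 69 @ $28.80 + 115 @ $25.10 + 309 @ $23.95 + 307 @ $23.65 + 78 @ $22.80 = $21,313.20
Difference = |$20,200.10 − $21,313.20| = $1,113.10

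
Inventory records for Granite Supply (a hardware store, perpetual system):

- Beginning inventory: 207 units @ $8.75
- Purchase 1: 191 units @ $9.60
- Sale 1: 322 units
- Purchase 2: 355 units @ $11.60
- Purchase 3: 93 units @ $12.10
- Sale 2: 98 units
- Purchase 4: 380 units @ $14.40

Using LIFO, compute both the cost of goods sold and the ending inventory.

Sale 1 (322) [LIFO — newest first]: 191 @ $9.60 + 131 @ $8.75 = $2,979.85
Sale 2 (98) [LIFO — newest first]: 93 @ $12.10 + 5 @ $11.60 = $1,183.30
Total COGS = $2,979.85 + $1,183.30 = $4,163.15
Ending inventory: 76 @ $8.75 + 350 @ $11.60 + 380 @ $14.40 = $10,197.00
Check: goods available $14,360.15 = COGS $4,163.15 + ending $10,197.00

COGS = $4,163.15; ending inventory = $10,197.00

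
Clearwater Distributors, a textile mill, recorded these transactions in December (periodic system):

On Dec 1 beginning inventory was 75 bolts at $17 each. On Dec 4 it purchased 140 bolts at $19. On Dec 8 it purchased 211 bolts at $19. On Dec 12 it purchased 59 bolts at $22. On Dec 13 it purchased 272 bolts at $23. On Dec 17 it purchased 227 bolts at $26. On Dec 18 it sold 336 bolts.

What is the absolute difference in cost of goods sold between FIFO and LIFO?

FIFO COGS: 75 @ $17 + 140 @ $19 + 121 @ $19 = $6,234
LIFO COGS: 227 @ $26 + 109 @ $23 = $8,409
Difference = |$6,234 − $8,409| = $2,175

$2,175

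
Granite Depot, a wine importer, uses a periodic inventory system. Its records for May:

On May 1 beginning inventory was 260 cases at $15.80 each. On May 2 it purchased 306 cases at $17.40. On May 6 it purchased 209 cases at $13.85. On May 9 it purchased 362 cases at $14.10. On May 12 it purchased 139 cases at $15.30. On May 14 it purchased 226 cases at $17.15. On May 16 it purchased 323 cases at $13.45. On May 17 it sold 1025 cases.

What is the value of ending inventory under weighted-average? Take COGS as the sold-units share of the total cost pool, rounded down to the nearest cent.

May 17, sell 1025: 1025/1825 × $27,778.20 → $15,601.45
Ending inventory (cost pool remaining) = $12,176.75

Ending inventory = $12,176.75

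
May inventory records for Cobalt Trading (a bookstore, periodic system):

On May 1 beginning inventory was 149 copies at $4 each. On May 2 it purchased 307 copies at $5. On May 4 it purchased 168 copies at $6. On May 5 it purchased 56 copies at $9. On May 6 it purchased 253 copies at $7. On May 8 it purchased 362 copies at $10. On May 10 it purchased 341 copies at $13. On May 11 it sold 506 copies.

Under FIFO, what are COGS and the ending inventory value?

May 11, 506 sold [FIFO — oldest first]: 149 @ $4 + 307 @ $5 + 50 @ $6 = $2,431
Ending inventory: 118 @ $6 + 56 @ $9 + 253 @ $7 + 362 @ $10 + 341 @ $13 = $11,036
Check: goods available $13,467 = COGS $2,431 + ending $11,036

COGS = $2,431; ending inventory = $11,036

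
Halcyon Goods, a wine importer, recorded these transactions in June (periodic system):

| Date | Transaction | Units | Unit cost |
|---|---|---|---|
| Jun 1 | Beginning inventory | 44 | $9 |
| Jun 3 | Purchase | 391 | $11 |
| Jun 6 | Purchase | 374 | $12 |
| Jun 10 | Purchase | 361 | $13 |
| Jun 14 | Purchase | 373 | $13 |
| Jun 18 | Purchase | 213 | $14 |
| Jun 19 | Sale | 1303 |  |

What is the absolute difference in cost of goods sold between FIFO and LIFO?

$1,189

FIFO COGS: 44 @ $9 + 391 @ $11 + 374 @ $12 + 361 @ $13 + 133 @ $13 = $15,607
LIFO COGS: 213 @ $14 + 373 @ $13 + 361 @ $13 + 356 @ $12 = $16,796
Difference = |$15,607 − $16,796| = $1,189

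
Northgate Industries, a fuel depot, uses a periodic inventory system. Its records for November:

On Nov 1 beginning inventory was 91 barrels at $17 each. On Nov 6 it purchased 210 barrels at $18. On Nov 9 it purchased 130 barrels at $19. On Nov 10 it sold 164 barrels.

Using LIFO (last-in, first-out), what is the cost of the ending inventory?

Nov 10, 164 sold [LIFO — newest first]: 130 @ $19 + 34 @ $18 = $3,082
Ending inventory: 91 @ $17 + 176 @ $18 = $4,715

Ending inventory = $4,715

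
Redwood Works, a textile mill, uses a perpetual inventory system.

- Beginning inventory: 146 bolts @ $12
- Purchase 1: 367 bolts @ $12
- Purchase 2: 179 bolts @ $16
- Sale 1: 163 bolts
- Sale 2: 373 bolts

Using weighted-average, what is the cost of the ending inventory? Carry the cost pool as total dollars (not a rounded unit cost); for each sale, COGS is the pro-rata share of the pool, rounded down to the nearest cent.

After Beginning: 146 on hand, pool $1,752.00 (≈ $12.0000 each)
After Purchase 1: 513 on hand, pool $6,156.00 (≈ $12.0000 each)
After Purchase 2: 692 on hand, pool $9,020.00 (≈ $13.0347 each)
Sale 1, sell 163: 163/692 × $9,020.00 → $2,124.65
Sale 2, sell 373: 373/529 × $6,895.35 → $4,861.93
Total COGS = $2,124.65 + $4,861.93 = $6,986.58
Ending inventory (cost pool remaining) = $2,033.42

Ending inventory = $2,033.42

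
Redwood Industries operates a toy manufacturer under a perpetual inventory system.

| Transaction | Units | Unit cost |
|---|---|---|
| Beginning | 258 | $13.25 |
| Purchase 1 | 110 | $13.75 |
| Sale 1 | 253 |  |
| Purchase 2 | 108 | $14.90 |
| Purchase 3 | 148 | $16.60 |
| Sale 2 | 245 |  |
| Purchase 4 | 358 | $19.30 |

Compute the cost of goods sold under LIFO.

Sale 1 (253) [LIFO — newest first]: 110 @ $13.75 + 143 @ $13.25 = $3,407.25
Sale 2 (245) [LIFO — newest first]: 148 @ $16.60 + 97 @ $14.90 = $3,902.10
Total COGS = $3,407.25 + $3,902.10 = $7,309.35
Ending inventory: 115 @ $13.25 + 11 @ $14.90 + 358 @ $19.30 = $8,597.05

COGS = $7,309.35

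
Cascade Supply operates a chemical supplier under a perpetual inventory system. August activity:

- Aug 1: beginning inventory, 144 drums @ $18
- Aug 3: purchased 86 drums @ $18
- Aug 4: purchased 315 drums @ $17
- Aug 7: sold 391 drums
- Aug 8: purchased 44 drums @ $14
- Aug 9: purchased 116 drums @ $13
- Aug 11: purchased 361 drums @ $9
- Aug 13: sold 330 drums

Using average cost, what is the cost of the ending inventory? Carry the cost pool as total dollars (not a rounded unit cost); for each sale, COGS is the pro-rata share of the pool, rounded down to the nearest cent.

After Aug 1: 144 on hand, pool $2,592.00 (≈ $18.0000 each)
After Aug 3: 230 on hand, pool $4,140.00 (≈ $18.0000 each)
After Aug 4: 545 on hand, pool $9,495.00 (≈ $17.4220 each)
Aug 7, sell 391: 391/545 × $9,495.00 → $6,812.00
After Aug 8: 198 on hand, pool $3,299.00 (≈ $16.6616 each)
After Aug 9: 314 on hand, pool $4,807.00 (≈ $15.3089 each)
After Aug 11: 675 on hand, pool $8,056.00 (≈ $11.9348 each)
Aug 13, sell 330: 330/675 × $8,056.00 → $3,938.48
Total COGS = $6,812.00 + $3,938.48 = $10,750.48
Ending inventory (cost pool remaining) = $4,117.52
Check: goods available $14,868.00 = COGS $10,750.48 + ending $4,117.52

Ending inventory = $4,117.52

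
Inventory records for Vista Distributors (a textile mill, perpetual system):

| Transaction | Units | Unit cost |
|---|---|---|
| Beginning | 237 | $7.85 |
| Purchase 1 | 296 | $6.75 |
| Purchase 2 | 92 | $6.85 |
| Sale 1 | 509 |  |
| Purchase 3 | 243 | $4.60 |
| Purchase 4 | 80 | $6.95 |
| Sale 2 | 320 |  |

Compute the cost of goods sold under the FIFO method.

COGS = $5,427.05

Sale 1 (509) [FIFO — oldest first]: 237 @ $7.85 + 272 @ $6.75 = $3,696.45
Sale 2 (320) [FIFO — oldest first]: 24 @ $6.75 + 92 @ $6.85 + 204 @ $4.60 = $1,730.60
Total COGS = $3,696.45 + $1,730.60 = $5,427.05
Ending inventory: 39 @ $4.60 + 80 @ $6.95 = $735.40
Check: goods available $6,162.45 = COGS $5,427.05 + ending $735.40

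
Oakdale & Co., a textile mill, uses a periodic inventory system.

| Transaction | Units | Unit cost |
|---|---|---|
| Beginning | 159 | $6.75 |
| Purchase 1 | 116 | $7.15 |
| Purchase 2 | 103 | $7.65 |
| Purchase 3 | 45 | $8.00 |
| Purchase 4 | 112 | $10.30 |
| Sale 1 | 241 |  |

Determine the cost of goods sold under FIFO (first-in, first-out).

COGS = $1,659.55

Sale 1 (241) [FIFO — oldest first]: 159 @ $6.75 + 82 @ $7.15 = $1,659.55
Ending inventory: 34 @ $7.15 + 103 @ $7.65 + 45 @ $8.00 + 112 @ $10.30 = $2,544.65
Check: goods available $4,204.20 = COGS $1,659.55 + ending $2,544.65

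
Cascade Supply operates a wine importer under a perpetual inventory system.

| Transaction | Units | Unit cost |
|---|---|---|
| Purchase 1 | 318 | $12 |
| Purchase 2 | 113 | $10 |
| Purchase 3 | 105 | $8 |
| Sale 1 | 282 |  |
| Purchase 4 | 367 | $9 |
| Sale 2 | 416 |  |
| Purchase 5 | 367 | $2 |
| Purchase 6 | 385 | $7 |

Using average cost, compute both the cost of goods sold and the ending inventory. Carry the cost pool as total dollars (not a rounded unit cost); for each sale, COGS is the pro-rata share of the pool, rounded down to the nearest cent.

COGS = $7,093.50; ending inventory = $5,424.50

After Purchase 1: 318 on hand, pool $3,816.00 (≈ $12.0000 each)
After Purchase 2: 431 on hand, pool $4,946.00 (≈ $11.4756 each)
After Purchase 3: 536 on hand, pool $5,786.00 (≈ $10.7948 each)
Sale 1, sell 282: 282/536 × $5,786.00 → $3,044.12
After Purchase 4: 621 on hand, pool $6,044.88 (≈ $9.7341 each)
Sale 2, sell 416: 416/621 × $6,044.88 → $4,049.38
After Purchase 5: 572 on hand, pool $2,729.50 (≈ $4.7719 each)
After Purchase 6: 957 on hand, pool $5,424.50 (≈ $5.6682 each)
Total COGS = $3,044.12 + $4,049.38 = $7,093.50
Ending inventory (cost pool remaining) = $5,424.50
Check: goods available $12,518.00 = COGS $7,093.50 + ending $5,424.50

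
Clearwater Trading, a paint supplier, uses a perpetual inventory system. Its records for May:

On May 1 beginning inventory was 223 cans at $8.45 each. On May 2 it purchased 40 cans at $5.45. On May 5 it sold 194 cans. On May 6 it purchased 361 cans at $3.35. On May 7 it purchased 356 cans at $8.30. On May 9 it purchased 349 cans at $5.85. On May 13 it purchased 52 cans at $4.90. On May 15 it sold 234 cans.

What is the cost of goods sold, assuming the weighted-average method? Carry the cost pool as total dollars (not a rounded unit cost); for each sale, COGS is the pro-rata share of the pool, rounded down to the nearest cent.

COGS = $2,933.12

After May 1: 223 on hand, pool $1,884.35 (≈ $8.4500 each)
After May 2: 263 on hand, pool $2,102.35 (≈ $7.9937 each)
May 5, sell 194: 194/263 × $2,102.35 → $1,550.78
After May 6: 430 on hand, pool $1,760.92 (≈ $4.0952 each)
After May 7: 786 on hand, pool $4,715.72 (≈ $5.9996 each)
After May 9: 1135 on hand, pool $6,757.37 (≈ $5.9536 each)
After May 13: 1187 on hand, pool $7,012.17 (≈ $5.9075 each)
May 15, sell 234: 234/1187 × $7,012.17 → $1,382.34
Total COGS = $1,550.78 + $1,382.34 = $2,933.12
Ending inventory (cost pool remaining) = $5,629.83
Check: goods available $8,562.95 = COGS $2,933.12 + ending $5,629.83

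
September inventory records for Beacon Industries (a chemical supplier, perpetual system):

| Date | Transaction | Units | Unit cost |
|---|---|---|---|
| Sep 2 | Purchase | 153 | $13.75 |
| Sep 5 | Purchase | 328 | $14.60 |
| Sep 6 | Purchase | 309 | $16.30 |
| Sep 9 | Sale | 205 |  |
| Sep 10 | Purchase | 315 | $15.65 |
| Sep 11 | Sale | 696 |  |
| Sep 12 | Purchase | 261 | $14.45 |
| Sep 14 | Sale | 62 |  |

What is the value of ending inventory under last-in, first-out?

Sep 9, 205 sold [LIFO — newest first]: 205 @ $16.30 = $3,341.50
Sep 11, 696 sold [LIFO — newest first]: 315 @ $15.65 + 104 @ $16.30 + 277 @ $14.60 = $10,669.15
Sep 14, 62 sold [LIFO — newest first]: 62 @ $14.45 = $895.90
Total COGS = $3,341.50 + $10,669.15 + $895.90 = $14,906.55
Ending inventory: 153 @ $13.75 + 51 @ $14.60 + 199 @ $14.45 = $5,723.90

Ending inventory = $5,723.90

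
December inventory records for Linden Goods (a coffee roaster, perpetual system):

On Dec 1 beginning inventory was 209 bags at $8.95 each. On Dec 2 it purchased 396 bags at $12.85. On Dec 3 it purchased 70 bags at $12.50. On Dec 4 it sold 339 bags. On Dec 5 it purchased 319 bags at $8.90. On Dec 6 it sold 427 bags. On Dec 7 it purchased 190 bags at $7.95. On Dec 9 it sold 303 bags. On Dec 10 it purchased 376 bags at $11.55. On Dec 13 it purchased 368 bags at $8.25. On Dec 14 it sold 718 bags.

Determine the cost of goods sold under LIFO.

Dec 4, 339 sold [LIFO — newest first]: 70 @ $12.50 + 269 @ $12.85 = $4,331.65
Dec 6, 427 sold [LIFO — newest first]: 319 @ $8.90 + 108 @ $12.85 = $4,226.90
Dec 9, 303 sold [LIFO — newest first]: 190 @ $7.95 + 19 @ $12.85 + 94 @ $8.95 = $2,595.95
Dec 14, 718 sold [LIFO — newest first]: 368 @ $8.25 + 350 @ $11.55 = $7,078.50
Total COGS = $4,331.65 + $4,226.90 + $2,595.95 + $7,078.50 = $18,233.00
Ending inventory: 115 @ $8.95 + 26 @ $11.55 = $1,329.55
Check: goods available $19,562.55 = COGS $18,233.00 + ending $1,329.55

COGS = $18,233.00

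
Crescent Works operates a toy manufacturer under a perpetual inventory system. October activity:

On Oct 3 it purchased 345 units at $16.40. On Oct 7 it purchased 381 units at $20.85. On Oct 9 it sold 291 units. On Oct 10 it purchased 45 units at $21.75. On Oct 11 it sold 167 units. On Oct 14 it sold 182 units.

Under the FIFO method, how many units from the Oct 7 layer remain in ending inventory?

86

Oct 9, 291 sold [FIFO — oldest first]: 291 @ $16.40 = $4,772.40
Oct 11, 167 sold [FIFO — oldest first]: 54 @ $16.40 + 113 @ $20.85 = $3,241.65
Oct 14, 182 sold [FIFO — oldest first]: 182 @ $20.85 = $3,794.70
Total COGS = $4,772.40 + $3,241.65 + $3,794.70 = $11,808.75
Ending inventory: 86 @ $20.85 + 45 @ $21.75 = $2,771.85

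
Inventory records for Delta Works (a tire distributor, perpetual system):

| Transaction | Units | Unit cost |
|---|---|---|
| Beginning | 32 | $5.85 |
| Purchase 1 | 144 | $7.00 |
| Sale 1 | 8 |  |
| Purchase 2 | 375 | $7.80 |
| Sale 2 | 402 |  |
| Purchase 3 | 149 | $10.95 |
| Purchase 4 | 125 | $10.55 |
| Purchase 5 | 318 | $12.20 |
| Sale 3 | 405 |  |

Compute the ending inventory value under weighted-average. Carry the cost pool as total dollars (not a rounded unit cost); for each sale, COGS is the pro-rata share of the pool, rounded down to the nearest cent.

After Beginning: 32 on hand, pool $187.20 (≈ $5.8500 each)
After Purchase 1: 176 on hand, pool $1,195.20 (≈ $6.7909 each)
Sale 1, sell 8: 8/176 × $1,195.20 → $54.32
After Purchase 2: 543 on hand, pool $4,065.88 (≈ $7.4878 each)
Sale 2, sell 402: 402/543 × $4,065.88 → $3,010.09
After Purchase 3: 290 on hand, pool $2,687.34 (≈ $9.2667 each)
After Purchase 4: 415 on hand, pool $4,006.09 (≈ $9.6532 each)
After Purchase 5: 733 on hand, pool $7,885.69 (≈ $10.7581 each)
Sale 3, sell 405: 405/733 × $7,885.69 → $4,357.03
Total COGS = $54.32 + $3,010.09 + $4,357.03 = $7,421.44
Ending inventory (cost pool remaining) = $3,528.66

Ending inventory = $3,528.66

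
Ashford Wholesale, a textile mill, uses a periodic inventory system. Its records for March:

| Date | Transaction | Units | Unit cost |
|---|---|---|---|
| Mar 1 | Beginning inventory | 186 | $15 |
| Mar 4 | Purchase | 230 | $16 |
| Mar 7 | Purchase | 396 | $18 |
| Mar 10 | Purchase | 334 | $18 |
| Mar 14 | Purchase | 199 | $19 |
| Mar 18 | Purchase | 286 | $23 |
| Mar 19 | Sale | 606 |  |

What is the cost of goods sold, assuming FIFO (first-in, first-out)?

COGS = $9,890

Mar 19, 606 sold [FIFO — oldest first]: 186 @ $15 + 230 @ $16 + 190 @ $18 = $9,890
Ending inventory: 206 @ $18 + 334 @ $18 + 199 @ $19 + 286 @ $23 = $20,079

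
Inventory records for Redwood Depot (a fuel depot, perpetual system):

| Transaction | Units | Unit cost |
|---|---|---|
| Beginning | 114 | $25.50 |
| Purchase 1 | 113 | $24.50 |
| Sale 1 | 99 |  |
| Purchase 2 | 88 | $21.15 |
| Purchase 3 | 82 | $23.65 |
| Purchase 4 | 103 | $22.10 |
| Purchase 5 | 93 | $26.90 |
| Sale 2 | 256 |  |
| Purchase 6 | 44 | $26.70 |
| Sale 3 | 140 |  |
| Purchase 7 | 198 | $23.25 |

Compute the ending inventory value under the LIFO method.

Ending inventory = $8,149.60

Sale 1 (99) [LIFO — newest first]: 99 @ $24.50 = $2,425.50
Sale 2 (256) [LIFO — newest first]: 93 @ $26.90 + 103 @ $22.10 + 60 @ $23.65 = $6,197.00
Sale 3 (140) [LIFO — newest first]: 44 @ $26.70 + 22 @ $23.65 + 74 @ $21.15 = $3,260.20
Total COGS = $2,425.50 + $6,197.00 + $3,260.20 = $11,882.70
Ending inventory: 114 @ $25.50 + 14 @ $24.50 + 14 @ $21.15 + 198 @ $23.25 = $8,149.60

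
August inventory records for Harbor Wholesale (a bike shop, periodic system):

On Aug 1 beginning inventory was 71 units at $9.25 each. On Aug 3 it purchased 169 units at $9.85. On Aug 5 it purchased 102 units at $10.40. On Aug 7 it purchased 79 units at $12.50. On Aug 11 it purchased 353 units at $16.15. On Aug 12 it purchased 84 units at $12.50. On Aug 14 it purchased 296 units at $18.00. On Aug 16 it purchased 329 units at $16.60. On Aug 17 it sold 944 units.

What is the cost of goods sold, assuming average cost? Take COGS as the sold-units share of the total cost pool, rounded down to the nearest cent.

Aug 17, sell 944: 944/1483 × $21,910.05 → $13,946.78
Ending inventory (cost pool remaining) = $7,963.27

COGS = $13,946.78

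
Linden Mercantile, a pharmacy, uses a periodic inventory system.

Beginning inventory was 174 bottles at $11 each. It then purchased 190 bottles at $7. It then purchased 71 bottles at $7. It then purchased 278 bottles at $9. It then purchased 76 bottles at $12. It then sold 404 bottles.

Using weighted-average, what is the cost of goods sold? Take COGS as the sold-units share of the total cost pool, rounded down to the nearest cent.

Sale 1, sell 404: 404/789 × $7,155.00 → $3,663.65
Ending inventory (cost pool remaining) = $3,491.35

COGS = $3,663.65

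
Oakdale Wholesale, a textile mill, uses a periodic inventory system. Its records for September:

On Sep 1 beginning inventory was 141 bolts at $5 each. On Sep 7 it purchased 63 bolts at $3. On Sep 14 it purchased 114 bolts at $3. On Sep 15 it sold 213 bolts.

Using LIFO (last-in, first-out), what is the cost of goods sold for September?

COGS = $711

Sep 15, 213 sold [LIFO — newest first]: 114 @ $3 + 63 @ $3 + 36 @ $5 = $711
Ending inventory: 105 @ $5 = $525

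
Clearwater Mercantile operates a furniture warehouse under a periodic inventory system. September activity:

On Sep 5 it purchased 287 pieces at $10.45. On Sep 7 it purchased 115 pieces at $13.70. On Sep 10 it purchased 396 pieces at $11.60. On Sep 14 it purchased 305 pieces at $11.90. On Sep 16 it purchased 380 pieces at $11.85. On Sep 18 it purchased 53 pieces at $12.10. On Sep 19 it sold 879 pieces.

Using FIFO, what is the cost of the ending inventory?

Sep 19, 879 sold [FIFO — oldest first]: 287 @ $10.45 + 115 @ $13.70 + 396 @ $11.60 + 81 @ $11.90 = $10,132.15
Ending inventory: 224 @ $11.90 + 380 @ $11.85 + 53 @ $12.10 = $7,809.90
Check: goods available $17,942.05 = COGS $10,132.15 + ending $7,809.90

Ending inventory = $7,809.90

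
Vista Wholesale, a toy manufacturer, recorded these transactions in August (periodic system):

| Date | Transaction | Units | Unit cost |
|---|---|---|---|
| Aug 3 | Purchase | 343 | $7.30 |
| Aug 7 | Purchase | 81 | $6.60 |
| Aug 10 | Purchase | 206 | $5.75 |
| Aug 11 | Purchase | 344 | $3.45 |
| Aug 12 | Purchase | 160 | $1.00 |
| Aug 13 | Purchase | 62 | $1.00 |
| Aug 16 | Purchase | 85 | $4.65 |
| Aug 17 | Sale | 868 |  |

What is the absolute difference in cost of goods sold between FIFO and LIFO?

FIFO COGS: 343 @ $7.30 + 81 @ $6.60 + 206 @ $5.75 + 238 @ $3.45 = $5,044.10
LIFO COGS: 85 @ $4.65 + 62 @ $1.00 + 160 @ $1.00 + 344 @ $3.45 + 206 @ $5.75 + 11 @ $6.60 = $3,061.15
Difference = |$5,044.10 − $3,061.15| = $1,982.95

$1,982.95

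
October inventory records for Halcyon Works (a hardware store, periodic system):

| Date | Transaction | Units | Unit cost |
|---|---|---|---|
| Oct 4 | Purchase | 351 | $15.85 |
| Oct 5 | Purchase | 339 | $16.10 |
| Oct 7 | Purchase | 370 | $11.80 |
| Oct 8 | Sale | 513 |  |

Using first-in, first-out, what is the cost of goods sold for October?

COGS = $8,171.55

Oct 8, 513 sold [FIFO — oldest first]: 351 @ $15.85 + 162 @ $16.10 = $8,171.55
Ending inventory: 177 @ $16.10 + 370 @ $11.80 = $7,215.70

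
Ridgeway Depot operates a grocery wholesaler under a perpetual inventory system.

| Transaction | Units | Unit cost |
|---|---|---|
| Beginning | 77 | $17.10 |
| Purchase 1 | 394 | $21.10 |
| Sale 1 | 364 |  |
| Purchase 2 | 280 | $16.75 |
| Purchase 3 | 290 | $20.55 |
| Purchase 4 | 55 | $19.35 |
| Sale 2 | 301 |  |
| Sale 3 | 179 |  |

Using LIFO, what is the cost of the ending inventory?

Ending inventory = $4,378.45

Sale 1 (364) [LIFO — newest first]: 364 @ $21.10 = $7,680.40
Sale 2 (301) [LIFO — newest first]: 55 @ $19.35 + 246 @ $20.55 = $6,119.55
Sale 3 (179) [LIFO — newest first]: 44 @ $20.55 + 135 @ $16.75 = $3,165.45
Total COGS = $7,680.40 + $6,119.55 + $3,165.45 = $16,965.40
Ending inventory: 77 @ $17.10 + 30 @ $21.10 + 145 @ $16.75 = $4,378.45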